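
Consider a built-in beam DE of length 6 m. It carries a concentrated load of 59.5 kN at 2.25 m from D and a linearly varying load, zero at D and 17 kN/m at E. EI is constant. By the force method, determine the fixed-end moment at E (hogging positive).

M_E = 61.98 kN·m

Release both end moments; the primary structure is a simply-supported span DE with redundants M_D and M_E.
End rotations of the released simple span under the applied load (×1/EI):
  at D: point load 59.5 at a = 2.25: Pab(L + b)/(6LEI) = 136/EI
  at E: point load 59.5 at a = 2.25: Pab(L + a)/(6LEI) = 115/EI
  at D: triangular load, peak 17: 7w₀L³/(360EI) = 71.4/EI
  at E: triangular load, peak 17: w₀L³/(45EI) = 81.6/EI
  θ_D0 = 207.4/EI,  θ_E0 = 196.6/EI
Flexibility coefficients: a unit moment at one end gives L/(3EI) there and L/(6EI) at the far end, so f₁₁ = f₂₂ = 2/EI and f₁₂ = f₂₁ = 1/EI.
Compatibility — zero rotation at each built-in end:
  2 M_D + 1 M_E = 207.4
  1 M_D + 2 M_E = 196.6
Solving the pair gives M_D = 72.69 kN·m and M_E = 61.98 kN·m (hogging).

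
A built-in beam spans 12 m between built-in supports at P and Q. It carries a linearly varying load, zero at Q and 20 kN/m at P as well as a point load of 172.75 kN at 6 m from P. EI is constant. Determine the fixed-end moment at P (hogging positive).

Take the two fixed-end moments M_P, M_Q as redundants; the released structure is the simple span PQ.
Simple-span end rotations at P and Q under the given loads:
  at P: triangular load, peak 20: w₀L³/(45EI) = 768/EI
  at Q: triangular load, peak 20: 7w₀L³/(360EI) = 672/EI
  at P: point load 172.75 at a = 6: Pab(L + b)/(6LEI) = 1555/EI
  at Q: point load 172.75 at a = 6: Pab(L + a)/(6LEI) = 1555/EI
  θ_P0 = 2323/EI,  θ_Q0 = 2227/EI
Flexibility coefficients: a unit moment at one end gives L/(3EI) there and L/(6EI) at the far end, so f₁₁ = f₂₂ = 4/EI and f₁₂ = f₂₁ = 2/EI.
Compatibility — zero rotation at each built-in end:
  4 M_P + 2 M_Q = 2323
  2 M_P + 4 M_Q = 2227
Solving the pair gives M_P = 403.1 kN·m and M_Q = 355.1 kN·m (hogging).

M_P = 403.1 kN·m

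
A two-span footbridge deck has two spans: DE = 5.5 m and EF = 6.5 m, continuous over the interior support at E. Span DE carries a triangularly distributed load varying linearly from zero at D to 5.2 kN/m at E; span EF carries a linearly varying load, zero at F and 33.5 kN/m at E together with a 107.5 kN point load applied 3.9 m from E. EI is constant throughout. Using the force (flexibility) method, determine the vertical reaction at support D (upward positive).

R_D = -16.96 kN

Insert a hinge at E; M_E is the redundant, and each span becomes simply supported.
Discontinuity in slope at E on the released structure — sum the simple-span end rotations:
  span DE: triangular load, peak 5.2: w₀L³/(45EI) = 19.23/EI
  span EF: triangular load, peak 33.5: w₀L³/(45EI) = 204.4/EI
  span EF: point load 107.5 at a = 3.9: Pab(L + b)/(6LEI) = 254.3/EI
  relative rotation θ_0 = (19.23 + 458.8)/EI = 478/EI
A unit hogging moment at E produces rotation L₁/(3EI) + L₂/(3EI) = 4/EI.
Compatibility: M_E·(L₁+L₂)/(3EI) = θ_0, giving M_E = 119.5 kN·m (hogging).
Span DE, ΣM about D with M_E applied at E: R_E^{DE}·5.5 = 52.43 + 119.5, so R_E^{DE} = 31.26 kN and R_D = 14.3 − 31.26 = -16.96 kN.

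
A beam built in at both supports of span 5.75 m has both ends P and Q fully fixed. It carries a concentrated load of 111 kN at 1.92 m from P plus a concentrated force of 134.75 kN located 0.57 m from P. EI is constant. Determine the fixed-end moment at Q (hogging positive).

M_Q = 54.26 kN·m

Take the two fixed-end moments M_P, M_Q as redundants; the released structure is the simple span PQ.
End rotations of the released simple span under the applied load (×1/EI):
  at P: point load 111 at a = 1.92: Pab(L + b)/(6LEI) = 226.7/EI
  at Q: point load 111 at a = 1.92: Pab(L + a)/(6LEI) = 181.5/EI
  at P: point load 134.75 at a = 0.57: Pab(L + b)/(6LEI) = 126/EI
  at Q: point load 134.75 at a = 0.57: Pab(L + a)/(6LEI) = 72.88/EI
  θ_P0 = 352.7/EI,  θ_Q0 = 254.4/EI
Flexibility coefficients: a unit moment at one end gives L/(3EI) there and L/(6EI) at the far end, so f₁₁ = f₂₂ = 1.917/EI and f₁₂ = f₂₁ = 0.9583/EI.
Compatibility — zero rotation at each built-in end:
  1.917 M_P + 0.9583 M_Q = 352.7
  0.9583 M_P + 1.917 M_Q = 254.4
Solving the pair gives M_P = 156.9 kN·m and M_Q = 54.26 kN·m (hogging).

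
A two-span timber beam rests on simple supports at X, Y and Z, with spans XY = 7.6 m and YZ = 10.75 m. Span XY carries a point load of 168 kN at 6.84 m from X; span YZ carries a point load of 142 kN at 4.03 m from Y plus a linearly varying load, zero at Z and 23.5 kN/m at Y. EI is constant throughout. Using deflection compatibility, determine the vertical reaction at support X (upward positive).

R_X = -25.51 kN

Take M_Y as the redundant. Released structure: two simple spans XY and YZ with a hinge at Y.
Rotations at Y on the released spans (each span's end-slope, ×1/EI):
  span XY: point load 168 at a = 6.84: Pab(L + a)/(6LEI) = 276.6/EI
  span YZ: point load 142 at a = 4.03: Pab(L + b)/(6LEI) = 1042/EI
  span YZ: triangular load, peak 23.5: w₀L³/(45EI) = 648.8/EI
  relative rotation θ_0 = (276.6 + 1690)/EI = 1967/EI
A unit hogging moment at Y produces rotation L₁/(3EI) + L₂/(3EI) = 6.117/EI.
Compatibility: M_Y·(L₁+L₂)/(3EI) = θ_0, giving M_Y = 321.6 kN·m (hogging).
Span XY, ΣM about X with M_Y applied at Y: R_Y^{XY}·7.6 = 1149 + 321.6, so R_Y^{XY} = 193.5 kN and R_X = 168 − 193.5 = -25.51 kN.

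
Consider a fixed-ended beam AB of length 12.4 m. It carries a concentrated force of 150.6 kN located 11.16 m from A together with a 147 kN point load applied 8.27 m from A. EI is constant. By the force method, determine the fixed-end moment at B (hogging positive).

Release both end moments; the primary structure is a simply-supported span AB with redundants M_A and M_B.
Simple-span end rotations at A and B under the given loads:
  at A: point load 150.6 at a = 11.16: Pab(L + b)/(6LEI) = 382.1/EI
  at B: point load 150.6 at a = 11.16: Pab(L + a)/(6LEI) = 660/EI
  at A: point load 147 at a = 8.27: Pab(L + b)/(6LEI) = 1116/EI
  at B: point load 147 at a = 8.27: Pab(L + a)/(6LEI) = 1395/EI
  θ_A0 = 1498/EI,  θ_B0 = 2055/EI
Flexibility coefficients: a unit moment at one end gives L/(3EI) there and L/(6EI) at the far end, so f₁₁ = f₂₂ = 4.133/EI and f₁₂ = f₂₁ = 2.067/EI.
Compatibility — zero rotation at each built-in end:
  4.133 M_A + 2.067 M_B = 1498
  2.067 M_A + 4.133 M_B = 2055
Solving the pair gives M_A = 151.7 kN·m and M_B = 421.3 kN·m (hogging).

M_B = 421.3 kN·m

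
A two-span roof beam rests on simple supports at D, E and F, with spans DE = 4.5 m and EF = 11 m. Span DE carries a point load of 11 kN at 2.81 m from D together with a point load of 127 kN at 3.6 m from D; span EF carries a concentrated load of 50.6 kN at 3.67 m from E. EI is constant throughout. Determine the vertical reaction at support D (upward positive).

R_D = 7.354 kN

Take M_E as the redundant. Released structure: two simple spans DE and EF with a hinge at E.
End slopes at the hinge E, treating each span as simply supported:
  span DE: point load 11 at a = 2.81: Pab(L + a)/(6LEI) = 14.14/EI
  span DE: point load 127 at a = 3.6: Pab(L + a)/(6LEI) = 123.4/EI
  span EF: point load 50.6 at a = 3.67: Pab(L + b)/(6LEI) = 378/EI
  relative rotation θ_0 = (137.6 + 378)/EI = 515.6/EI
A unit hogging moment at E produces rotation L₁/(3EI) + L₂/(3EI) = 5.167/EI.
Slope continuity at E: θ_0 = M_E·5.167/EI, so M_E = 515.6/5.167 = 99.8 kN·m (hogging).
Span DE, ΣM about D with M_E applied at E: R_E^{DE}·4.5 = 488.1 + 99.8, so R_E^{DE} = 130.6 kN and R_D = 138 − 130.6 = 7.354 kN.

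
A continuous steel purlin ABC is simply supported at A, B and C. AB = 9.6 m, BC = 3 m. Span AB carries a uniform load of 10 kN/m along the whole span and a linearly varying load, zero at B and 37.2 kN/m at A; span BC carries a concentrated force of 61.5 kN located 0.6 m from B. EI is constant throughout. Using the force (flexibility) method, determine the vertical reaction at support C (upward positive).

Insert a hinge at B; M_B is the redundant, and each span becomes simply supported.
Rotations at B on the released spans (each span's end-slope, ×1/EI):
  span AB: UDL 10: wL³/(24EI) = 368.6/EI
  span AB: triangular load, peak 37.2: 7w₀L³/(360EI) = 640/EI
  span BC: point load 61.5 at a = 0.6: Pab(L + b)/(6LEI) = 26.57/EI
  relative rotation θ_0 = (1009 + 26.57)/EI = 1035/EI
A unit hogging moment at B produces rotation L₁/(3EI) + L₂/(3EI) = 4.2/EI.
Slope continuity at B: θ_0 = M_B·4.2/EI, so M_B = 1035/4.2 = 246.5 kN·m (hogging).
Span BC, ΣM about C: R_B^{BC}·3 = 147.6 + 246.5, so R_B^{BC} = 131.4 kN and R_C = 61.5 − 131.4 = -69.86 kN.

R_C = -69.86 kN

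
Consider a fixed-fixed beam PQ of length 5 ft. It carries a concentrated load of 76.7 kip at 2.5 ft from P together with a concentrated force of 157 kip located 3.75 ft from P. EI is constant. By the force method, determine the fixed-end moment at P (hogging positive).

Take the two fixed-end moments M_P, M_Q as redundants; the released structure is the simple span PQ.
On the primary (simply-supported) span, the end slopes from the loading are:
  at P: point load 76.7 at a = 2.5: Pab(L + b)/(6LEI) = 119.8/EI
  at Q: point load 76.7 at a = 2.5: Pab(L + a)/(6LEI) = 119.8/EI
  at P: point load 157 at a = 3.75: Pab(L + b)/(6LEI) = 153.3/EI
  at Q: point load 157 at a = 3.75: Pab(L + a)/(6LEI) = 214.6/EI
  θ_P0 = 273.2/EI,  θ_Q0 = 334.5/EI
Flexibility coefficients: a unit moment at one end gives L/(3EI) there and L/(6EI) at the far end, so f₁₁ = f₂₂ = 1.667/EI and f₁₂ = f₂₁ = 0.8333/EI.
Compatibility — zero rotation at each built-in end:
  1.667 M_P + 0.8333 M_Q = 273.2
  0.8333 M_P + 1.667 M_Q = 334.5
Solving the pair gives M_P = 84.73 kip·ft and M_Q = 158.3 kip·ft (hogging).

M_P = 84.73 kip·ft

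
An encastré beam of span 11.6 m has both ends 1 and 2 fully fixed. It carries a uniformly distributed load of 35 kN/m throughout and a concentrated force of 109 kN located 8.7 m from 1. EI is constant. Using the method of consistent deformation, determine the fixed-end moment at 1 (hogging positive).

M_1 = 451.7 kN·m

Release both end moments; the primary structure is a simply-supported span 12 with redundants M_1 and M_2.
Simple-span end rotations at 1 and 2 under the given loads:
  at 1: UDL 35: wL³/(24EI) = 2276/EI
  at 2: UDL 35: wL³/(24EI) = 2276/EI
  at 1: point load 109 at a = 8.7: Pab(L + b)/(6LEI) = 572.9/EI
  at 2: point load 109 at a = 8.7: Pab(L + a)/(6LEI) = 802.1/EI
  θ_10 = 2849/EI,  θ_20 = 3078/EI
Flexibility coefficients: a unit moment at one end gives L/(3EI) there and L/(6EI) at the far end, so f₁₁ = f₂₂ = 3.867/EI and f₁₂ = f₂₁ = 1.933/EI.
Compatibility — zero rotation at each built-in end:
  3.867 M_1 + 1.933 M_2 = 2849
  1.933 M_1 + 3.867 M_2 = 3078
Solving the pair gives M_1 = 451.7 kN·m and M_2 = 570.3 kN·m (hogging).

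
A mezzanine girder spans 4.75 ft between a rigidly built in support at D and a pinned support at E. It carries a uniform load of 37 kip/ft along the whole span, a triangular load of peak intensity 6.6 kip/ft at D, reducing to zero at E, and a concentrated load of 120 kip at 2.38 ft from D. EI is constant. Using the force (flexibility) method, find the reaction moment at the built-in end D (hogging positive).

Choose R_E as the redundant. The primary structure is the cantilever fixed at D.
Free-end deflection of the primary structure under the applied loading (downward +):
  UDL 37: wL⁴/(8EI) = 2354/EI
  triangular load, peak 6.6 at the fixed end: w₀L⁴/(30EI) = 112/EI
  point load 120 at a = 2.38: Pa²(3L − a)/(6EI) = 1345/EI
  δ_0 = 3811/EI
Flexibility coefficient — unit upward force at E: δ_{EE} = L³/(3EI) = 35.72/EI.
Compatibility at E: δ_0 − R_E·δ_{EE} = 0, so R_E = 3811/35.72 = 106.7 kip.
Moment equilibrium about D: M_D = Σ(load moments about D) − R_E·L = 727.8 − 106.7×4.75 = 221.1 kip·ft.

M_D = 221.1 kip·ft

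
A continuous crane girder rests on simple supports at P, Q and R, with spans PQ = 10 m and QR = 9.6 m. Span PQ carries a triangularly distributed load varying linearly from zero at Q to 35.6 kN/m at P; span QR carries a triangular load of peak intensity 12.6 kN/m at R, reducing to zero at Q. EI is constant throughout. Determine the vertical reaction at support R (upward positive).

R_R = 25.83 kN

Insert a hinge at Q; M_Q is the redundant, and each span becomes simply supported.
Rotations at Q on the released spans (each span's end-slope, ×1/EI):
  span PQ: triangular load, peak 35.6: 7w₀L³/(360EI) = 692.2/EI
  span QR: triangular load, peak 12.6: 7w₀L³/(360EI) = 216.8/EI
  relative rotation θ_0 = (692.2 + 216.8)/EI = 909/EI
A unit hogging moment at Q produces rotation L₁/(3EI) + L₂/(3EI) = 6.533/EI.
Compatibility: M_Q·(L₁+L₂)/(3EI) = θ_0, giving M_Q = 139.1 kN·m (hogging).
Span QR, ΣM about R: R_Q^{QR}·9.6 = 193.5 + 139.1, so R_Q^{QR} = 34.65 kN and R_R = 60.48 − 34.65 = 25.83 kN.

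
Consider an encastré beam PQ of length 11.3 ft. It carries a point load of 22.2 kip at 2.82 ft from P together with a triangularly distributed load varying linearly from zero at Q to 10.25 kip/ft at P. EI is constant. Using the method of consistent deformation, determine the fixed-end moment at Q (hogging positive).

M_Q = 55.35 kip·ft

Release both end moments; the primary structure is a simply-supported span PQ with redundants M_P and M_Q.
Simple-span end rotations at P and Q under the given loads:
  at P: point load 22.2 at a = 2.82: Pab(L + b)/(6LEI) = 154.9/EI
  at Q: point load 22.2 at a = 2.82: Pab(L + a)/(6LEI) = 110.6/EI
  at P: triangular load, peak 10.25: w₀L³/(45EI) = 328.7/EI
  at Q: triangular load, peak 10.25: 7w₀L³/(360EI) = 287.6/EI
  θ_P0 = 483.5/EI,  θ_Q0 = 398.1/EI
Flexibility coefficients: a unit moment at one end gives L/(3EI) there and L/(6EI) at the far end, so f₁₁ = f₂₂ = 3.767/EI and f₁₂ = f₂₁ = 1.883/EI.
Compatibility — zero rotation at each built-in end:
  3.767 M_P + 1.883 M_Q = 483.5
  1.883 M_P + 3.767 M_Q = 398.1
Solving the pair gives M_P = 100.7 kip·ft and M_Q = 55.35 kip·ft (hogging).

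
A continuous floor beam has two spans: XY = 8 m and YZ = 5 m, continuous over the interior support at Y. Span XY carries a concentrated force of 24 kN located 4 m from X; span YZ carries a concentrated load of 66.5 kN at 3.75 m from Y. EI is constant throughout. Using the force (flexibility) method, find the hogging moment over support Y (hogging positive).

M_Y = 37.14 kN·m

Take M_Y as the redundant. Released structure: two simple spans XY and YZ with a hinge at Y.
Discontinuity in slope at Y on the released structure — sum the simple-span end rotations:
  span XY: point load 24 at a = 4: Pab(L + a)/(6LEI) = 96/EI
  span YZ: point load 66.5 at a = 3.75: Pab(L + b)/(6LEI) = 64.94/EI
  relative rotation θ_0 = (96 + 64.94)/EI = 160.9/EI
A unit hogging moment at Y produces rotation L₁/(3EI) + L₂/(3EI) = 4.333/EI.
Slope continuity at Y: θ_0 = M_Y·4.333/EI, so M_Y = 160.9/4.333 = 37.14 kN·m (hogging).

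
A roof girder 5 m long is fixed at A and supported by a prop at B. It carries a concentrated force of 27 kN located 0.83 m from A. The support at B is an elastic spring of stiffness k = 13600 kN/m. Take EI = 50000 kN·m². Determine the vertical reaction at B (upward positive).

Release the roller at B. Primary structure: cantilever fixed at A.
Deflection at B on the released cantilever, summing each load's contribution:
  point load 27 at a = 0.83: Pa²(3L − a)/(6EI) = 43.93/EI
Flexibility coefficient — unit upward force at B: δ_{BB} = L³/(3EI) = 41.67/EI.
With EI = 50000 kN·m²: δ_0 = 0.000879 m and δ_{BB} = 0.000833 m/kN.
Compatibility — the spring shortens by R_B/k under the reaction it provides: δ_0 − R_B·δ_{BB} = R_B/k. With 1/k = 0.000074 m/kN, R_B = δ_0 / (δ_{BB} + 1/k) = 0.000879 / (0.000833 + 0.000074) = 0.9688 kN.

R_B = 0.9688 kN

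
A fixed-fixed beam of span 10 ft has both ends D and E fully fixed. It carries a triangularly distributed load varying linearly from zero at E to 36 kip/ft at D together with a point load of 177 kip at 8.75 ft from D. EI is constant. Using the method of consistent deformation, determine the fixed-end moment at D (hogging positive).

Take the two fixed-end moments M_D, M_E as redundants; the released structure is the simple span DE.
On the primary (simply-supported) span, the end slopes from the loading are:
  at D: triangular load, peak 36: w₀L³/(45EI) = 800/EI
  at E: triangular load, peak 36: 7w₀L³/(360EI) = 700/EI
  at D: point load 177 at a = 8.75: Pab(L + b)/(6LEI) = 363/EI
  at E: point load 177 at a = 8.75: Pab(L + a)/(6LEI) = 605/EI
  θ_D0 = 1163/EI,  θ_E0 = 1305/EI
Flexibility coefficients: a unit moment at one end gives L/(3EI) there and L/(6EI) at the far end, so f₁₁ = f₂₂ = 3.333/EI and f₁₂ = f₂₁ = 1.667/EI.
Compatibility — zero rotation at each built-in end:
  3.333 M_D + 1.667 M_E = 1163
  1.667 M_D + 3.333 M_E = 1305
Solving the pair gives M_D = 204.2 kip·ft and M_E = 289.4 kip·ft (hogging).

M_D = 204.2 kip·ft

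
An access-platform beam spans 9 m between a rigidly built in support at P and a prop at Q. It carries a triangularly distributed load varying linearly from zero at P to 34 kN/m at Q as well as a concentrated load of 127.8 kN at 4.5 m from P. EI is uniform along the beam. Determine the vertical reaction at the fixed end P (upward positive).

Release the roller at Q. Primary structure: cantilever fixed at P.
Downward deflection at the released point Q due to the loads:
  triangular load, peak 34 at the free end: 11w₀L⁴/(120EI) = 20448/EI
  point load 127.8 at a = 4.5: Pa²(3L − a)/(6EI) = 9705/EI
  δ_0 = 30153/EI
Tip deflection under a unit load at Q: L³/(3EI) = 243/EI.
The prop prevents deflection at Q: R_Q = δ_0/δ_{QQ} = 30153/243 = 124.1 kN.
Vertical equilibrium: R_P = ΣP − R_Q = 280.8 − 124.1 = 156.7 kN.

R_P = 156.7 kN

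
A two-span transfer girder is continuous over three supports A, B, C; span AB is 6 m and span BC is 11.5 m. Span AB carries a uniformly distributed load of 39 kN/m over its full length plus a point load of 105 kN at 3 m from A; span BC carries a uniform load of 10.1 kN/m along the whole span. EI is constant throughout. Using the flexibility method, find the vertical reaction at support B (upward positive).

R_B = 280.9 kN

Release continuity at B by inserting a hinge; the redundant is the internal moment M_B. The primary structure is two simply-supported spans AB and BC.
End slopes at the hinge B, treating each span as simply supported:
  span AB: UDL 39: wL³/(24EI) = 351/EI
  span AB: point load 105 at a = 3: Pab(L + a)/(6LEI) = 236.2/EI
  span BC: UDL 10.1: wL³/(24EI) = 640/EI
  relative rotation θ_0 = (587.2 + 640)/EI = 1227/EI
A unit hogging moment at B produces rotation L₁/(3EI) + L₂/(3EI) = 5.833/EI.
Compatibility: M_B·(L₁+L₂)/(3EI) = θ_0, giving M_B = 210.4 kN·m (hogging).
Span AB, ΣM about A with M_B applied at B: R_B^{AB}·6 = 1017 + 210.4, so R_B^{AB} = 204.6 kN and R_A = 339 − 204.6 = 134.4 kN.
Span BC, ΣM about C: R_B^{BC}·11.5 = 667.9 + 210.4, so R_B^{BC} = 76.37 kN and R_C = 116.2 − 76.37 = 39.78 kN.
R_B = 204.6 + 76.37 = 280.9 kN.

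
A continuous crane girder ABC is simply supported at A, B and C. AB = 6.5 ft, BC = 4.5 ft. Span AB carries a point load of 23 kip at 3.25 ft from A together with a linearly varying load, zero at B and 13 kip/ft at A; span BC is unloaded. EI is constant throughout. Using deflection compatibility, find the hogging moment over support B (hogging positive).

M_B = 35.5 kip·ft

Release continuity at B by inserting a hinge; the redundant is the internal moment M_B. The primary structure is two simply-supported spans AB and BC.
Rotations at B on the released spans (each span's end-slope, ×1/EI):
  span AB: point load 23 at a = 3.25: Pab(L + a)/(6LEI) = 60.73/EI
  span AB: triangular load, peak 13: 7w₀L³/(360EI) = 69.42/EI
  relative rotation θ_0 = (130.2 + 0)/EI = 130.2/EI
A unit hogging moment at B produces rotation L₁/(3EI) + L₂/(3EI) = 3.667/EI.
Compatibility: M_B·(L₁+L₂)/(3EI) = θ_0, giving M_B = 35.5 kip·ft (hogging).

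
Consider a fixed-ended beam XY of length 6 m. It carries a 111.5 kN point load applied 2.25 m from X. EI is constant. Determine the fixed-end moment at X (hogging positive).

M_X = 98 kN·m

Release both end moments; the primary structure is a simply-supported span XY with redundants M_X and M_Y.
End rotations of the released simple span under the applied load (×1/EI):
  at X: point load 111.5 at a = 2.25: Pab(L + b)/(6LEI) = 254.8/EI
  at Y: point load 111.5 at a = 2.25: Pab(L + a)/(6LEI) = 215.6/EI
  θ_X0 = 254.8/EI,  θ_Y0 = 215.6/EI
Flexibility coefficients: a unit moment at one end gives L/(3EI) there and L/(6EI) at the far end, so f₁₁ = f₂₂ = 2/EI and f₁₂ = f₂₁ = 1/EI.
Compatibility — zero rotation at each built-in end:
  2 M_X + 1 M_Y = 254.8
  1 M_X + 2 M_Y = 215.6
Solving the pair gives M_X = 98 kN·m and M_Y = 58.8 kN·m (hogging).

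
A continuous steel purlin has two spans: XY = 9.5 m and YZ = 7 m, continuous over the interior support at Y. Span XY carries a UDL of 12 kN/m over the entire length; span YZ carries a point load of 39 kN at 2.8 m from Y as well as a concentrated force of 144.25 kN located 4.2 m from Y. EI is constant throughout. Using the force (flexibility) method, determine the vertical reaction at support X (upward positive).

R_X = 38.88 kN

Release continuity at Y by inserting a hinge; the redundant is the internal moment M_Y. The primary structure is two simply-supported spans XY and YZ.
Rotations at Y on the released spans (each span's end-slope, ×1/EI):
  span XY: UDL 12: wL³/(24EI) = 428.7/EI
  span YZ: point load 39 at a = 2.8: Pab(L + b)/(6LEI) = 122.3/EI
  span YZ: point load 144.25 at a = 4.2: Pab(L + b)/(6LEI) = 395.8/EI
  relative rotation θ_0 = (428.7 + 518.1)/EI = 946.8/EI
A unit hogging moment at Y produces rotation L₁/(3EI) + L₂/(3EI) = 5.5/EI.
Slope continuity at Y: θ_0 = M_Y·5.5/EI, so M_Y = 946.8/5.5 = 172.1 kN·m (hogging).
Span XY, ΣM about X with M_Y applied at Y: R_Y^{XY}·9.5 = 541.5 + 172.1, so R_Y^{XY} = 75.12 kN and R_X = 114 − 75.12 = 38.88 kN.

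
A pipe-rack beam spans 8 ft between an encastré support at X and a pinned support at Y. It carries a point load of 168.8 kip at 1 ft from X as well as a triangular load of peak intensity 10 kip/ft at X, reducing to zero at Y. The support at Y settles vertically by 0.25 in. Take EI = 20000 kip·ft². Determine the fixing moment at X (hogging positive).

M_X = 200.7 kip·ft

Release the roller at Y. Primary structure: cantilever fixed at X.
Free-end deflection of the primary structure under the applied loading (downward +):
  point load 168.8 at a = 1: Pa²(3L − a)/(6EI) = 647.1/EI
  triangular load, peak 10 at the fixed end: w₀L⁴/(30EI) = 1365/EI
  δ_0 = 2012/EI
Tip deflection under a unit load at Y: L³/(3EI) = 170.7/EI.
With EI = 20000 kip·ft²: δ_0 = 0.10062 ft and δ_{YY} = 0.008533 ft/kip.
Compatibility — the beam at Y must follow the support down by 0.02083 ft: δ_0 − R_Y·δ_{YY} = 0.02083, so R_Y = (0.10062 − 0.02083)/0.008533 = 9.35 kip.
Moment equilibrium about X: M_X = Σ(load moments about X) − R_Y·L = 275.5 − 9.35×8 = 200.7 kip·ft.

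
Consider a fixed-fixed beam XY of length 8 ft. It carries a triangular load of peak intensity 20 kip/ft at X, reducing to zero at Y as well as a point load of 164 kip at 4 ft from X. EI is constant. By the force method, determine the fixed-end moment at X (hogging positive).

Release both end moments; the primary structure is a simply-supported span XY with redundants M_X and M_Y.
On the primary (simply-supported) span, the end slopes from the loading are:
  at X: triangular load, peak 20: w₀L³/(45EI) = 227.6/EI
  at Y: triangular load, peak 20: 7w₀L³/(360EI) = 199.1/EI
  at X: point load 164 at a = 4: Pab(L + b)/(6LEI) = 656/EI
  at Y: point load 164 at a = 4: Pab(L + a)/(6LEI) = 656/EI
  θ_X0 = 883.6/EI,  θ_Y0 = 855.1/EI
Flexibility coefficients: a unit moment at one end gives L/(3EI) there and L/(6EI) at the far end, so f₁₁ = f₂₂ = 2.667/EI and f₁₂ = f₂₁ = 1.333/EI.
Compatibility — zero rotation at each built-in end:
  2.667 M_X + 1.333 M_Y = 883.6
  1.333 M_X + 2.667 M_Y = 855.1
Solving the pair gives M_X = 228 kip·ft and M_Y = 206.7 kip·ft (hogging).

M_X = 228 kip·ft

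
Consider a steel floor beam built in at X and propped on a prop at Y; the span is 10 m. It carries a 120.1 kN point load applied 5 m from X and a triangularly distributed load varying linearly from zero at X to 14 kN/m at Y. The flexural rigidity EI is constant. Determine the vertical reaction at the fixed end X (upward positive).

Remove the prop at Y; the released (primary) structure is a cantilever built in at X.
Deflection at Y on the released cantilever, summing each load's contribution:
  point load 120.1 at a = 5: Pa²(3L − a)/(6EI) = 12510/EI
  triangular load, peak 14 at the free end: 11w₀L⁴/(120EI) = 12833/EI
  δ_0 = 25344/EI
Flexibility coefficient — unit upward force at Y: δ_{YY} = L³/(3EI) = 333.3/EI.
Compatibility at Y: δ_0 − R_Y·δ_{YY} = 0, so R_Y = 25344/333.3 = 76.03 kN.
Vertical equilibrium: R_X = ΣP − R_Y = 190.1 − 76.03 = 114.1 kN.

R_X = 114.1 kN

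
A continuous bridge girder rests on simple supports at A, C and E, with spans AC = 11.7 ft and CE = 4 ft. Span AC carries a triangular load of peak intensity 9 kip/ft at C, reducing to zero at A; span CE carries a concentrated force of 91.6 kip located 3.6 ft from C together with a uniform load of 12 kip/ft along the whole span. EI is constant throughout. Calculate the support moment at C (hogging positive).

M_C = 71.94 kip·ft

Take M_C as the redundant. Released structure: two simple spans AC and CE with a hinge at C.
Rotations at C on the released spans (each span's end-slope, ×1/EI):
  span AC: triangular load, peak 9: w₀L³/(45EI) = 320.3/EI
  span CE: point load 91.6 at a = 3.6: Pab(L + b)/(6LEI) = 24.18/EI
  span CE: UDL 12: wL³/(24EI) = 32/EI
  relative rotation θ_0 = (320.3 + 56.18)/EI = 376.5/EI
A unit hogging moment at C produces rotation L₁/(3EI) + L₂/(3EI) = 5.233/EI.
Compatibility: M_C·(L₁+L₂)/(3EI) = θ_0, giving M_C = 71.94 kip·ft (hogging).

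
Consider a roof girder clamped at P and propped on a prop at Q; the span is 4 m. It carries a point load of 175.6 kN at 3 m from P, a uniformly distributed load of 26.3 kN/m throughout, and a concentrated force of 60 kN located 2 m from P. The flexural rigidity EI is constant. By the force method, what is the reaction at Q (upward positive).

Take the reaction at Q as the redundant and release it; the primary structure is a cantilever fixed at P.
Downward deflection at the released point Q due to the loads:
  point load 175.6 at a = 3: Pa²(3L − a)/(6EI) = 2371/EI
  UDL 26.3: wL⁴/(8EI) = 841.6/EI
  point load 60 at a = 2: Pa²(3L − a)/(6EI) = 400/EI
  δ_0 = 3612/EI
Flexibility coefficient — unit upward force at Q: δ_{QQ} = L³/(3EI) = 21.33/EI.
The prop prevents deflection at Q: R_Q = δ_0/δ_{QQ} = 3612/21.33 = 169.3 kN.

R_Q = 169.3 kN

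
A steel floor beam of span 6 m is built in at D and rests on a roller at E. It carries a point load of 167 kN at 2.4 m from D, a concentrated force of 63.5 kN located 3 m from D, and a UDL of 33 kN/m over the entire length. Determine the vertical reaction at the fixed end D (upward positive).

R_D = 299.7 kN

Choose R_E as the redundant. The primary structure is the cantilever fixed at D.
Free-end deflection of the primary structure under the applied loading (downward +):
  point load 167 at a = 2.4: Pa²(3L − a)/(6EI) = 2501/EI
  point load 63.5 at a = 3: Pa²(3L − a)/(6EI) = 1429/EI
  UDL 33: wL⁴/(8EI) = 5346/EI
  δ_0 = 9276/EI
Flexibility coefficient — unit upward force at E: δ_{EE} = L³/(3EI) = 72/EI.
The prop prevents deflection at E: R_E = δ_0/δ_{EE} = 9276/72 = 128.8 kN.
Vertical equilibrium: R_D = ΣP − R_E = 428.5 − 128.8 = 299.7 kN.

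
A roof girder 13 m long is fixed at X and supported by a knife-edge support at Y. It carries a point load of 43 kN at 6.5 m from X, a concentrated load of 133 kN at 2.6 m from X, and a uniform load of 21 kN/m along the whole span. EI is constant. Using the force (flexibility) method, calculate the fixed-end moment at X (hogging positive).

Choose R_Y as the redundant. The primary structure is the cantilever fixed at X.
Primary-structure tip deflection at Y by superposition:
  point load 43 at a = 6.5: Pa²(3L − a)/(6EI) = 9841/EI
  point load 133 at a = 2.6: Pa²(3L − a)/(6EI) = 5454/EI
  UDL 21: wL⁴/(8EI) = 74973/EI
  δ_0 = 90268/EI
Flexibility coefficient — unit upward force at Y: δ_{YY} = L³/(3EI) = 732.3/EI.
Compatibility at Y: δ_0 − R_Y·δ_{YY} = 0, so R_Y = 90268/732.3 = 123.3 kN.
Moment equilibrium about X: M_X = Σ(load moments about X) − R_Y·L = 2400 − 123.3×13 = 797.4 kN·m.

M_X = 797.4 kN·m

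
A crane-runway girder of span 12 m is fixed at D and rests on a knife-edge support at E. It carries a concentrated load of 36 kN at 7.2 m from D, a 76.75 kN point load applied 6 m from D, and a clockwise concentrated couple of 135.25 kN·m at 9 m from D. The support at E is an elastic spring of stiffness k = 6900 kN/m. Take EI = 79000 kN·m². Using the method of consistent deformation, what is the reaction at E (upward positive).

Remove the prop at E; the released (primary) structure is a cantilever built in at D.
Downward deflection at the released point E due to the loads:
  point load 36 at a = 7.2: Pa²(3L − a)/(6EI) = 8958/EI
  point load 76.75 at a = 6: Pa²(3L − a)/(6EI) = 13815/EI
  clockwise couple 135.25 at a = 9: M₀a(2L − a)/(2EI) = 9129/EI
  δ_0 = 31902/EI
Tip deflection under a unit load at E: L³/(3EI) = 576/EI.
With EI = 79000 kN·m²: δ_0 = 0.40383 m and δ_{EE} = 0.007291 m/kN.
Compatibility — the spring shortens by R_E/k under the reaction it provides: δ_0 − R_E·δ_{EE} = R_E/k. With 1/k = 0.000145 m/kN, R_E = δ_0 / (δ_{EE} + 1/k) = 0.40383 / (0.007291 + 0.000145) = 54.31 kN.

R_E = 54.31 kN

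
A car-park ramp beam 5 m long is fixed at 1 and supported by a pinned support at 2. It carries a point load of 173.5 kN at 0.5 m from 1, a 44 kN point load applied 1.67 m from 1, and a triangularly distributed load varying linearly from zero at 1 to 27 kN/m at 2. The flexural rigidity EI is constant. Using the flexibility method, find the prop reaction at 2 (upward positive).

R_2 = 46.18 kN

Take the reaction at 2 as the redundant and release it; the primary structure is a cantilever fixed at 1.
Primary-structure tip deflection at 2 by superposition:
  point load 173.5 at a = 0.5: Pa²(3L − a)/(6EI) = 104.8/EI
  point load 44 at a = 1.67: Pa²(3L − a)/(6EI) = 272.6/EI
  triangular load, peak 27 at the free end: 11w₀L⁴/(120EI) = 1547/EI
  δ_0 = 1924/EI
Tip deflection under a unit load at 2: L³/(3EI) = 41.67/EI.
Compatibility at 2: δ_0 − R_2·δ_{22} = 0, so R_2 = 1924/41.67 = 46.18 kN.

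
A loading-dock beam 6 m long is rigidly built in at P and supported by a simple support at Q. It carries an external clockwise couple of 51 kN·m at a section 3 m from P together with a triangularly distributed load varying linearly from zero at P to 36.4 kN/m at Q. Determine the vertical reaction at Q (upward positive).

R_Q = 69.62 kN

Remove the prop at Q; the released (primary) structure is a cantilever built in at P.
Free-end deflection of the primary structure under the applied loading (downward +):
  clockwise couple 51 at a = 3: M₀a(2L − a)/(2EI) = 688.5/EI
  triangular load, peak 36.4 at the free end: 11w₀L⁴/(120EI) = 4324/EI
  δ_0 = 5013/EI
Flexibility coefficient — unit upward force at Q: δ_{QQ} = L³/(3EI) = 72/EI.
Compatibility at Q: δ_0 − R_Q·δ_{QQ} = 0, so R_Q = 5013/72 = 69.62 kN.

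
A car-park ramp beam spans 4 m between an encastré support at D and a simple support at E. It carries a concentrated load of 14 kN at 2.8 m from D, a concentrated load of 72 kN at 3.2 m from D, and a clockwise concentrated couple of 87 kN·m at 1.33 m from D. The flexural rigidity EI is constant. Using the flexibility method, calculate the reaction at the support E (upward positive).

R_E = 76.67 kN

Take the reaction at E as the redundant and release it; the primary structure is a cantilever fixed at D.
Free-end deflection of the primary structure under the applied loading (downward +):
  point load 14 at a = 2.8: Pa²(3L − a)/(6EI) = 168.3/EI
  point load 72 at a = 3.2: Pa²(3L − a)/(6EI) = 1081/EI
  clockwise couple 87 at a = 1.33: M₀a(2L − a)/(2EI) = 385.9/EI
  δ_0 = 1636/EI
Flexibility coefficient — unit upward force at E: δ_{EE} = L³/(3EI) = 21.33/EI.
Compatibility at E: δ_0 − R_E·δ_{EE} = 0, so R_E = 1636/21.33 = 76.67 kN.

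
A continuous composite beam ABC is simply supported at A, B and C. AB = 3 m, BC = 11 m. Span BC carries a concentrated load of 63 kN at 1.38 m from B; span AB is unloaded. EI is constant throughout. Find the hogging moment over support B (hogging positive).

Insert a hinge at B; M_B is the redundant, and each span becomes simply supported.
Discontinuity in slope at B on the released structure — sum the simple-span end rotations:
  span BC: point load 63 at a = 1.38: Pab(L + b)/(6LEI) = 261.3/EI
  relative rotation θ_0 = (0 + 261.3)/EI = 261.3/EI
A unit hogging moment at B produces rotation L₁/(3EI) + L₂/(3EI) = 4.667/EI.
Slope continuity at B: θ_0 = M_B·4.667/EI, so M_B = 261.3/4.667 = 55.99 kN·m (hogging).

M_B = 55.99 kN·m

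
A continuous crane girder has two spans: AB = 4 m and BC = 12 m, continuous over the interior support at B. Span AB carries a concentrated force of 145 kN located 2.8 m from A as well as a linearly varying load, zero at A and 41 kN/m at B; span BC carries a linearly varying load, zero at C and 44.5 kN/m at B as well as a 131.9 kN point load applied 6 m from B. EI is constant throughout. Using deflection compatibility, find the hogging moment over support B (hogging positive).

Insert a hinge at B; M_B is the redundant, and each span becomes simply supported.
End slopes at the hinge B, treating each span as simply supported:
  span AB: point load 145 at a = 2.8: Pab(L + a)/(6LEI) = 138/EI
  span AB: triangular load, peak 41: w₀L³/(45EI) = 58.31/EI
  span BC: triangular load, peak 44.5: w₀L³/(45EI) = 1709/EI
  span BC: point load 131.9 at a = 6: Pab(L + b)/(6LEI) = 1187/EI
  relative rotation θ_0 = (196.4 + 2896)/EI = 3092/EI
A unit hogging moment at B produces rotation L₁/(3EI) + L₂/(3EI) = 5.333/EI.
Compatibility: M_B·(L₁+L₂)/(3EI) = θ_0, giving M_B = 579.8 kN·m (hogging).

M_B = 579.8 kN·m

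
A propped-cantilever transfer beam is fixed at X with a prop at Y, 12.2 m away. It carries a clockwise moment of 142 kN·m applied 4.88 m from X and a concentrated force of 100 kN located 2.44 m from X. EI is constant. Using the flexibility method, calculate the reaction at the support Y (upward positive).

Take the reaction at Y as the redundant and release it; the primary structure is a cantilever fixed at X.
Primary-structure tip deflection at Y by superposition:
  clockwise couple 142 at a = 4.88: M₀a(2L − a)/(2EI) = 6763/EI
  point load 100 at a = 2.44: Pa²(3L − a)/(6EI) = 3390/EI
  δ_0 = 10153/EI
Tip deflection under a unit load at Y: L³/(3EI) = 605.3/EI.
The prop prevents deflection at Y: R_Y = δ_0/δ_{YY} = 10153/605.3 = 16.77 kN.

R_Y = 16.77 kN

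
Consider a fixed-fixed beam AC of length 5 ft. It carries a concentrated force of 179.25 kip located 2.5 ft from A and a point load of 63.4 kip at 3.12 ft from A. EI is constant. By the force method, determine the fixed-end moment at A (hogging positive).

M_A = 140 kip·ft

Take the two fixed-end moments M_A, M_C as redundants; the released structure is the simple span AC.
On the primary (simply-supported) span, the end slopes from the loading are:
  at A: point load 179.25 at a = 2.5: Pab(L + b)/(6LEI) = 280.1/EI
  at C: point load 179.25 at a = 2.5: Pab(L + a)/(6LEI) = 280.1/EI
  at A: point load 63.4 at a = 3.12: Pab(L + b)/(6LEI) = 85.28/EI
  at C: point load 63.4 at a = 3.12: Pab(L + a)/(6LEI) = 100.7/EI
  θ_A0 = 365.4/EI,  θ_C0 = 380.7/EI
Flexibility coefficients: a unit moment at one end gives L/(3EI) there and L/(6EI) at the far end, so f₁₁ = f₂₂ = 1.667/EI and f₁₂ = f₂₁ = 0.8333/EI.
Compatibility — zero rotation at each built-in end:
  1.667 M_A + 0.8333 M_C = 365.4
  0.8333 M_A + 1.667 M_C = 380.7
Solving the pair gives M_A = 140 kip·ft and M_C = 158.4 kip·ft (hogging).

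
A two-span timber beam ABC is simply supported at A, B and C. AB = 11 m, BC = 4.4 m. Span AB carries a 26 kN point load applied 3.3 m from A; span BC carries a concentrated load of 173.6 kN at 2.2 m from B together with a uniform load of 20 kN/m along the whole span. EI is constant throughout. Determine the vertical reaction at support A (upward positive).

Release continuity at B by inserting a hinge; the redundant is the internal moment M_B. The primary structure is two simply-supported spans AB and BC.
Discontinuity in slope at B on the released structure — sum the simple-span end rotations:
  span AB: point load 26 at a = 3.3: Pab(L + a)/(6LEI) = 143.1/EI
  span BC: point load 173.6 at a = 2.2: Pab(L + b)/(6LEI) = 210.1/EI
  span BC: UDL 20: wL³/(24EI) = 70.99/EI
  relative rotation θ_0 = (143.1 + 281)/EI = 424.2/EI
A unit hogging moment at B produces rotation L₁/(3EI) + L₂/(3EI) = 5.133/EI.
Compatibility: M_B·(L₁+L₂)/(3EI) = θ_0, giving M_B = 82.63 kN·m (hogging).
Span AB, ΣM about A with M_B applied at B: R_B^{AB}·11 = 85.8 + 82.63, so R_B^{AB} = 15.31 kN and R_A = 26 − 15.31 = 10.69 kN.

R_A = 10.69 kN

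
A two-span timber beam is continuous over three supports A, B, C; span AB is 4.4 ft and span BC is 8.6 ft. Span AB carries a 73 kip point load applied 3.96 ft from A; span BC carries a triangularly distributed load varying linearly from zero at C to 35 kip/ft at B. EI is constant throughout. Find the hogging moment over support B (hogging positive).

M_B = 123.5 kip·ft

Insert a hinge at B; M_B is the redundant, and each span becomes simply supported.
Rotations at B on the released spans (each span's end-slope, ×1/EI):
  span AB: point load 73 at a = 3.96: Pab(L + a)/(6LEI) = 40.28/EI
  span BC: triangular load, peak 35: w₀L³/(45EI) = 494.7/EI
  relative rotation θ_0 = (40.28 + 494.7)/EI = 535/EI
A unit hogging moment at B produces rotation L₁/(3EI) + L₂/(3EI) = 4.333/EI.
Compatibility: M_B·(L₁+L₂)/(3EI) = θ_0, giving M_B = 123.5 kip·ft (hogging).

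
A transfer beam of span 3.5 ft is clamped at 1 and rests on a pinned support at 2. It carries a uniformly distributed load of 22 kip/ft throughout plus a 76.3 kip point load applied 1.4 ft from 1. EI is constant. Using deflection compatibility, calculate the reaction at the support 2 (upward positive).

Choose R_2 as the redundant. The primary structure is the cantilever fixed at 1.
Primary-structure tip deflection at 2 by superposition:
  UDL 22: wL⁴/(8EI) = 412.7/EI
  point load 76.3 at a = 1.4: Pa²(3L − a)/(6EI) = 226.8/EI
  δ_0 = 639.5/EI
Tip deflection under a unit load at 2: L³/(3EI) = 14.29/EI.
Compatibility at 2: δ_0 − R_2·δ_{22} = 0, so R_2 = 639.5/14.29 = 44.75 kip.

R_2 = 44.75 kip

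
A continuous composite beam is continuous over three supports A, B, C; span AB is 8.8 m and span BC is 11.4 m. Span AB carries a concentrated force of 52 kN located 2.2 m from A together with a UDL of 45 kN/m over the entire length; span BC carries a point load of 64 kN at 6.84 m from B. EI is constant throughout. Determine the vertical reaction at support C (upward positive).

R_C = 13.64 kN

Release continuity at B by inserting a hinge; the redundant is the internal moment M_B. The primary structure is two simply-supported spans AB and BC.
End slopes at the hinge B, treating each span as simply supported:
  span AB: point load 52 at a = 2.2: Pab(L + a)/(6LEI) = 157.3/EI
  span AB: UDL 45: wL³/(24EI) = 1278/EI
  span BC: point load 64 at a = 6.84: Pab(L + b)/(6LEI) = 465.8/EI
  relative rotation θ_0 = (1435 + 465.8)/EI = 1901/EI
A unit hogging moment at B produces rotation L₁/(3EI) + L₂/(3EI) = 6.733/EI.
Compatibility: M_B·(L₁+L₂)/(3EI) = θ_0, giving M_B = 282.3 kN·m (hogging).
Span BC, ΣM about C: R_B^{BC}·11.4 = 291.8 + 282.3, so R_B^{BC} = 50.36 kN and R_C = 64 − 50.36 = 13.64 kN.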